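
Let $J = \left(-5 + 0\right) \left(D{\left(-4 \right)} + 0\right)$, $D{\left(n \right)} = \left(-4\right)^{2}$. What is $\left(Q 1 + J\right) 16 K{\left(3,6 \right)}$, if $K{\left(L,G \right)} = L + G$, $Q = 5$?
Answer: $-10800$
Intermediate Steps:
$D{\left(n \right)} = 16$
$K{\left(L,G \right)} = G + L$
$J = -80$ ($J = \left(-5 + 0\right) \left(16 + 0\right) = \left(-5\right) 16 = -80$)
$\left(Q 1 + J\right) 16 K{\left(3,6 \right)} = \left(5 \cdot 1 - 80\right) 16 \left(6 + 3\right) = \left(5 - 80\right) 16 \cdot 9 = \left(-75\right) 16 \cdot 9 = \left(-1200\right) 9 = -10800$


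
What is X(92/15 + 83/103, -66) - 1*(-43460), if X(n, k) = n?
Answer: 67156421/1545 ≈ 43467.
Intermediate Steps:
X(92/15 + 83/103, -66) - 1*(-43460) = (92/15 + 83/103) - 1*(-43460) = (92*(1/15) + 83*(1/103)) + 43460 = (92/15 + 83/103) + 43460 = 10721/1545 + 43460 = 67156421/1545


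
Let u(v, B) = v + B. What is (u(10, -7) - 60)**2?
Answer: 3249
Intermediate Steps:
u(v, B) = B + v
(u(10, -7) - 60)**2 = ((-7 + 10) - 60)**2 = (3 - 60)**2 = (-57)**2 = 3249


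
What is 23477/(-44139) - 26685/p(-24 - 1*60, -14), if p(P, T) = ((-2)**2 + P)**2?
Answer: -265620403/56497920 ≈ -4.7014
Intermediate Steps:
p(P, T) = (4 + P)**2
23477/(-44139) - 26685/p(-24 - 1*60, -14) = 23477/(-44139) - 26685/(4 + (-24 - 1*60))**2 = 23477*(-1/44139) - 26685/(4 + (-24 - 60))**2 = -23477/44139 - 26685/(4 - 84)**2 = -23477/44139 - 26685/((-80)**2) = -23477/44139 - 26685/6400 = -23477/44139 - 26685*1/6400 = -23477/44139 - 5337/1280 = -265620403/56497920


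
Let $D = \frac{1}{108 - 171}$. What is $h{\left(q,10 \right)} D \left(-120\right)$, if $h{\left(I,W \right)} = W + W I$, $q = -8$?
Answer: $- \frac{400}{3} \approx -133.33$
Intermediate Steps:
$h{\left(I,W \right)} = W + I W$
$D = - \frac{1}{63}$ ($D = \frac{1}{-63} = - \frac{1}{63} \approx -0.015873$)
$h{\left(q,10 \right)} D \left(-120\right) = 10 \left(1 - 8\right) \left(- \frac{1}{63}\right) \left(-120\right) = 10 \left(-7\right) \left(- \frac{1}{63}\right) \left(-120\right) = \left(-70\right) \left(- \frac{1}{63}\right) \left(-120\right) = \frac{10}{9} \left(-120\right) = - \frac{400}{3}$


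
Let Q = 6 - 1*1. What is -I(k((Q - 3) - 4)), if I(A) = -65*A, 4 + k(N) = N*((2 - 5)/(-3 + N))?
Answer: -338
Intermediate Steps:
Q = 5 (Q = 6 - 1 = 5)
k(N) = -4 - 3*N/(-3 + N) (k(N) = -4 + N*((2 - 5)/(-3 + N)) = -4 + N*(-3/(-3 + N)) = -4 - 3*N/(-3 + N))
-I(k((Q - 3) - 4)) = -(-65)*(12 - 7*((5 - 3) - 4))/(-3 + ((5 - 3) - 4)) = -(-65)*(12 - 7*(2 - 4))/(-3 + (2 - 4)) = -(-65)*(12 - 7*(-2))/(-3 - 2) = -(-65)*(12 + 14)/(-5) = -(-65)*(-1/5*26) = -(-65)*(-26)/5 = -1*338 = -338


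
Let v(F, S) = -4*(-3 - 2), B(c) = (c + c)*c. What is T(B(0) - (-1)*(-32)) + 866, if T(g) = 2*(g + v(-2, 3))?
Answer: 842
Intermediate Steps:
B(c) = 2*c**2 (B(c) = (2*c)*c = 2*c**2)
v(F, S) = 20 (v(F, S) = -4*(-5) = 20)
T(g) = 40 + 2*g (T(g) = 2*(g + 20) = 2*(20 + g) = 40 + 2*g)
T(B(0) - (-1)*(-32)) + 866 = (40 + 2*(2*0**2 - (-1)*(-32))) + 866 = (40 + 2*(2*0 - 1*32)) + 866 = (40 + 2*(0 - 32)) + 866 = (40 + 2*(-32)) + 866 = (40 - 64) + 866 = -24 + 866 = 842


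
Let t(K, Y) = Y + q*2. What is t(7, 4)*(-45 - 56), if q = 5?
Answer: -1414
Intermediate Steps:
t(K, Y) = 10 + Y (t(K, Y) = Y + 5*2 = Y + 10 = 10 + Y)
t(7, 4)*(-45 - 56) = (10 + 4)*(-45 - 56) = 14*(-101) = -1414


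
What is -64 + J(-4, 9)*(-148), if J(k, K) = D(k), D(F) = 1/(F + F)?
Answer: -91/2 ≈ -45.500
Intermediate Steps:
D(F) = 1/(2*F)
J(k, K) = 1/(2*k)
-64 + J(-4, 9)*(-148) = -64 + ((½)/(-4))*(-148) = -64 + ((½)*(-¼))*(-148) = -64 - ⅛*(-148) = -64 + 37/2 = -91/2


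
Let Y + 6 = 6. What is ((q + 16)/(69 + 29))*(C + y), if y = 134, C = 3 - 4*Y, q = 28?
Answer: 3014/49 ≈ 61.510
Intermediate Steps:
Y = 0 (Y = -6 + 6 = 0)
C = 3 (C = 3 - 4*0 = 3 + 0 = 3)
((q + 16)/(69 + 29))*(C + y) = ((28 + 16)/(69 + 29))*(3 + 134) = (44/98)*137 = (44*(1/98))*137 = (22/49)*137 = 3014/49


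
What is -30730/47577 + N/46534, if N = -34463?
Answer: -3069635971/2213948118 ≈ -1.3865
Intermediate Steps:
-30730/47577 + N/46534 = -30730/47577 - 34463/46534 = -3069635971/2213948118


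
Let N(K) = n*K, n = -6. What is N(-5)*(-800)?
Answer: -24000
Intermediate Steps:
N(K) = -6*K
N(-5)*(-800) = -6*(-5)*(-800) = 30*(-800) = -24000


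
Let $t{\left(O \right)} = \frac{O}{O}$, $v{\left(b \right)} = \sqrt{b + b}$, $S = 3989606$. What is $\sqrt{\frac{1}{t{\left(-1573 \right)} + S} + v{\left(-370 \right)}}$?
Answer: $\frac{\sqrt{3989607 + 31833928028898 i \sqrt{185}}}{3989607} \approx 3.688 + 3.688 i$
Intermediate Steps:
$v{\left(b \right)} = \sqrt{2} \sqrt{b}$ ($v{\left(b \right)} = \sqrt{2 b} = \sqrt{2} \sqrt{b}$)
$t{\left(O \right)} = 1$
$\sqrt{\frac{1}{t{\left(-1573 \right)} + S} + v{\left(-370 \right)}} = \sqrt{\frac{1}{1 + 3989606} + \sqrt{2} \sqrt{-370}} = \sqrt{\frac{1}{3989607} + \sqrt{2} i \sqrt{370}} = \sqrt{\frac{1}{3989607} + 2 i \sqrt{185}}$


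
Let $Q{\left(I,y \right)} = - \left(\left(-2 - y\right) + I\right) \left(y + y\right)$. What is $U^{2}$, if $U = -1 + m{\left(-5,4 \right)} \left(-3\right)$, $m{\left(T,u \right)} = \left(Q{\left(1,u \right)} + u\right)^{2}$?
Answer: $33744481$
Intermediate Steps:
$Q{\left(I,y \right)} = - 2 y \left(-2 + I - y\right)$ ($Q{\left(I,y \right)} = - \left(-2 + I - y\right) 2 y = - 2 y \left(-2 + I - y\right)$)
$m{\left(T,u \right)} = \left(u + 2 u \left(1 + u\right)\right)^{2}$ ($m{\left(T,u \right)} = \left(2 u \left(2 + u - 1\right) + u\right)^{2} = \left(2 u \left(1 + u\right) + u\right)^{2} = \left(u + 2 u \left(1 + u\right)\right)^{2}$)
$U = -5809$ ($U = -1 + 4^{2} \left(3 + 2 \cdot 4\right)^{2} \left(-3\right) = -1 + 16 \left(3 + 8\right)^{2} \left(-3\right) = -1 + 16 \cdot 11^{2} \left(-3\right) = -1 + 16 \cdot 121 \left(-3\right) = -1 + 1936 \left(-3\right) = -1 - 5808 = -5809$)
$U^{2} = \left(-5809\right)^{2} = 33744481$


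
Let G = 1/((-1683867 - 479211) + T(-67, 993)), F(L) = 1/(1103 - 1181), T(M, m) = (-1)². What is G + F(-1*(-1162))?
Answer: -2163155/168720006 ≈ -0.012821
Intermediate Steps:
T(M, m) = 1
F(L) = -1/78 (F(L) = 1/(-78) = -1/78)
G = -1/2163077 (G = 1/((-1683867 - 479211) + 1) = 1/(-2163078 + 1) = 1/(-2163077) = -1/2163077 ≈ -4.6230e-7)
G + F(-1*(-1162)) = -1/2163077 - 1/78 = -2163155/168720006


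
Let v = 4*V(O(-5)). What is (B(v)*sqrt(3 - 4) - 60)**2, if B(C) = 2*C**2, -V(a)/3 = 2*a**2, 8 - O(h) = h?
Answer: -1082559502758384 - 3948272640*I ≈ -1.0826e+15 - 3.9483e+9*I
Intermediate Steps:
O(h) = 8 - h
V(a) = -6*a**2
v = -4056 (v = 4*(-6*(8 - 1*(-5))**2) = 4*(-6*(8 + 5)**2) = 4*(-6*13**2) = 4*(-6*169) = 4*(-1014) = -4056)
(B(v)*sqrt(3 - 4) - 60)**2 = ((2*(-4056)**2)*sqrt(3 - 4) - 60)**2 = ((2*16451136)*sqrt(-1) - 60)**2 = (32902272*I - 60)**2 = (-60 + 32902272*I)**2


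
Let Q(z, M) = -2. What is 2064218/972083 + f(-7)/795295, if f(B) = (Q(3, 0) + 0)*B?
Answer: 1641675863472/773092749485 ≈ 2.1235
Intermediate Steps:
f(B) = -2*B (f(B) = (-2 + 0)*B = -2*B)
2064218/972083 + f(-7)/795295 = 2064218/972083 - 2*(-7)/795295 = 2064218*(1/972083) + 14*(1/795295) = 2064218/972083 + 14/795295 = 1641675863472/773092749485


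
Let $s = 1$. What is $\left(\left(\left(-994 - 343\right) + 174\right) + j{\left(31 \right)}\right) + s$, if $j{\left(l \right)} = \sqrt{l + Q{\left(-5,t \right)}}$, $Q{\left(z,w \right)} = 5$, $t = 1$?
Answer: $-1156$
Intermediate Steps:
$j{\left(l \right)} = \sqrt{5 + l}$ ($j{\left(l \right)} = \sqrt{l + 5} = \sqrt{5 + l}$)
$\left(\left(\left(-994 - 343\right) + 174\right) + j{\left(31 \right)}\right) + s = \left(\left(\left(-994 - 343\right) + 174\right) + \sqrt{5 + 31}\right) + 1 = \left(\left(-1337 + 174\right) + \sqrt{36}\right) + 1 = \left(-1163 + 6\right) + 1 = -1157 + 1 = -1156$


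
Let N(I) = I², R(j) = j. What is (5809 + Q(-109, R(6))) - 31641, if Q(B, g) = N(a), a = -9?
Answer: -25751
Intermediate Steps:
Q(B, g) = 81 (Q(B, g) = (-9)² = 81)
(5809 + Q(-109, R(6))) - 31641 = (5809 + 81) - 31641 = 5890 - 31641 = -25751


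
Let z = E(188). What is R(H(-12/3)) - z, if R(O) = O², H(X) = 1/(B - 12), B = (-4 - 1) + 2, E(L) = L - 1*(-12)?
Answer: -44999/225 ≈ -200.00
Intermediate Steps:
E(L) = 12 + L (E(L) = L + 12 = 12 + L)
z = 200 (z = 12 + 188 = 200)
B = -3 (B = -5 + 2 = -3)
H(X) = -1/15 (H(X) = 1/(-3 - 12) = 1/(-15) = -1/15)
R(H(-12/3)) - z = (-1/15)² - 1*200 = 1/225 - 200 = -44999/225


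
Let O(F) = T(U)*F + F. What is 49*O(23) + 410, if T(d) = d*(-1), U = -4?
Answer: 6045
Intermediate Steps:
T(d) = -d
O(F) = 5*F (O(F) = (-1*(-4))*F + F = 4*F + F = 5*F)
49*O(23) + 410 = 49*(5*23) + 410 = 49*115 + 410 = 5635 + 410 = 6045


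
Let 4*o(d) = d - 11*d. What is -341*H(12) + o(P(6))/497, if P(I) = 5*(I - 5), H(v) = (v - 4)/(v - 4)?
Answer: -338979/994 ≈ -341.03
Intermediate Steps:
H(v) = 1 (H(v) = (-4 + v)/(-4 + v) = 1)
P(I) = -25 + 5*I (P(I) = 5*(-5 + I) = -25 + 5*I)
o(d) = -5*d/2 (o(d) = (d - 11*d)/4 = (-10*d)/4 = -5*d/2)
-341*H(12) + o(P(6))/497 = -341/(1/1) - 5*(-25 + 5*6)/2/497 = -341/1 - 5*(-25 + 30)/2*(1/497) = -341*1 - 5/2*5*(1/497) = -341 - 25/2*1/497 = -341 - 25/994 = -338979/994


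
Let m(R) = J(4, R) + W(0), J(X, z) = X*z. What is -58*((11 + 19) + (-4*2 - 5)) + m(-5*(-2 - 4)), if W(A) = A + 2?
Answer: -864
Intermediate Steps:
W(A) = 2 + A
m(R) = 2 + 4*R (m(R) = 4*R + (2 + 0) = 4*R + 2 = 2 + 4*R)
-58*((11 + 19) + (-4*2 - 5)) + m(-5*(-2 - 4)) = -58*((11 + 19) + (-4*2 - 5)) + (2 + 4*(-5*(-2 - 4))) = -58*(30 + (-8 - 5)) + (2 + 4*(-5*(-6))) = -58*(30 - 13) + (2 + 4*30) = -58*17 + (2 + 120) = -986 + 122 = -864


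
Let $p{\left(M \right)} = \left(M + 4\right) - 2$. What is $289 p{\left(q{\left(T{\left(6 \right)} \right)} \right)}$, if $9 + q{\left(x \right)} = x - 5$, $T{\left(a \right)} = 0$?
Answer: $-3468$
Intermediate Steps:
$q{\left(x \right)} = -14 + x$ ($q{\left(x \right)} = -9 + \left(x - 5\right) = -9 + \left(-5 + x\right) = -14 + x$)
$p{\left(M \right)} = 2 + M$ ($p{\left(M \right)} = \left(4 + M\right) - 2 = 2 + M$)
$289 p{\left(q{\left(T{\left(6 \right)} \right)} \right)} = 289 \left(2 + \left(-14 + 0\right)\right) = 289 \left(2 - 14\right) = 289 \left(-12\right) = -3468$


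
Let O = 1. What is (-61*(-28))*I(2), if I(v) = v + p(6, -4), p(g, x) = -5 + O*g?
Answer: 5124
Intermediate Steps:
p(g, x) = -5 + g (p(g, x) = -5 + 1*g = -5 + g)
I(v) = 1 + v (I(v) = v + (-5 + 6) = v + 1 = 1 + v)
(-61*(-28))*I(2) = (-61*(-28))*(1 + 2) = 1708*3 = 5124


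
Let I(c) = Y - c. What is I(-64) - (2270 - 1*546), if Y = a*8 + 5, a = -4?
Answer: -1687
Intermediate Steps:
Y = -27 (Y = -4*8 + 5 = -32 + 5 = -27)
I(c) = -27 - c
I(-64) - (2270 - 1*546) = (-27 - 1*(-64)) - (2270 - 1*546) = (-27 + 64) - (2270 - 546) = 37 - 1*1724 = 37 - 1724 = -1687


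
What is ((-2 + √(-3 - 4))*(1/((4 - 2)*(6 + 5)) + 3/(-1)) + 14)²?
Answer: 162269/484 - 14235*I*√7/121 ≈ 335.27 - 311.26*I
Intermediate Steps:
((-2 + √(-3 - 4))*(1/((4 - 2)*(6 + 5)) + 3/(-1)) + 14)² = ((-2 + √(-7))*(1/(2*11) + 3*(-1)) + 14)² = ((-2 + I*√7)*(1/22 - 3) + 14)² = ((-2 + I*√7)*(-65/22) + 14)² = ((65/11 - 65*I*√7/22) + 14)² = (219/11 - 65*I*√7/22)²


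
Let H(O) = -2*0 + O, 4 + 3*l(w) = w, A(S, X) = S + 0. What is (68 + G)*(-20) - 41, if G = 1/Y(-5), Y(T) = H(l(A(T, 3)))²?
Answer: -12629/9 ≈ -1403.2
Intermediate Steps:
A(S, X) = S
l(w) = -4/3 + w/3
H(O) = O (H(O) = 0 + O = O)
Y(T) = (-4/3 + T/3)²
G = ⅑ (G = 1/((-4 - 5)²/9) = 1/((⅑)*(-9)²) = 1/((⅑)*81) = 1/9 = ⅑ ≈ 0.11111)
(68 + G)*(-20) - 41 = (68 + ⅑)*(-20) - 41 = (613/9)*(-20) - 41 = -12260/9 - 41 = -12629/9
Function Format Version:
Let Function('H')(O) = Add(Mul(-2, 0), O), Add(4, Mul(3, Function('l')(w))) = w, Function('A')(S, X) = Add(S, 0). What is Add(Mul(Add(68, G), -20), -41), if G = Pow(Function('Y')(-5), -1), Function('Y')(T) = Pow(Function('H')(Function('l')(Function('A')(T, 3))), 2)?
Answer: Rational(-12629, 9) ≈ -1403.2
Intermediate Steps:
Function('A')(S, X) = S
Function('l')(w) = Add(Rational(-4, 3), Mul(Rational(1, 3), w))
Function('H')(O) = O (Function('H')(O) = Add(0, O) = O)
Function('Y')(T) = Pow(Add(Rational(-4, 3), Mul(Rational(1, 3), T)), 2)
G = Rational(1, 9) (G = Pow(Mul(Rational(1, 9), Pow(Add(-4, -5), 2)), -1) = Pow(Mul(Rational(1, 9), Pow(-9, 2)), -1) = Pow(Mul(Rational(1, 9), 81), -1) = Pow(9, -1) = Rational(1, 9) ≈ 0.11111)
Add(Mul(Add(68, G), -20), -41) = Add(Mul(Add(68, Rational(1, 9)), -20), -41) = Add(Mul(Rational(613, 9), -20), -41) = Add(Rational(-12260, 9), -41) = Rational(-12629, 9)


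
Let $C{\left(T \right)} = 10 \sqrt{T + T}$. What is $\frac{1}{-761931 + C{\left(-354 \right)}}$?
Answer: $- \frac{253977}{193512973187} - \frac{20 i \sqrt{177}}{580538919561} \approx -1.3125 \cdot 10^{-6} - 4.5834 \cdot 10^{-10} i$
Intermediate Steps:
$C{\left(T \right)} = 10 \sqrt{2} \sqrt{T}$ ($C{\left(T \right)} = 10 \sqrt{2 T} = 10 \sqrt{2} \sqrt{T}$)
$\frac{1}{-761931 + C{\left(-354 \right)}} = \frac{1}{-761931 + 10 \sqrt{2} \sqrt{-354}} = \frac{1}{-761931 + 10 \sqrt{2} i \sqrt{354}} = \frac{1}{-761931 + 20 i \sqrt{177}}$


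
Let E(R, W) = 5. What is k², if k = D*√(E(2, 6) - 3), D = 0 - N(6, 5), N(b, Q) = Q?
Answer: 50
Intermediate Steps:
D = -5 (D = 0 - 1*5 = 0 - 5 = -5)
k = -5*√2 (k = -5*√(5 - 3) = -5*√2 ≈ -7.0711)
k² = (-5*√2)² = 50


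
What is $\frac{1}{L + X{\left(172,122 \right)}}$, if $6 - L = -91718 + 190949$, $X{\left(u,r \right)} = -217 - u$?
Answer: $- \frac{1}{99614} \approx -1.0039 \cdot 10^{-5}$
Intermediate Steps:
$L = -99225$ ($L = 6 - \left(-91718 + 190949\right) = 6 - 99231 = -99225$)
$\frac{1}{L + X{\left(172,122 \right)}} = \frac{1}{-99225 - 389} = \frac{1}{-99614} = - \frac{1}{99614}$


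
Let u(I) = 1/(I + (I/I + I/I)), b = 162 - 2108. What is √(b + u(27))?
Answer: I*√1636557/29 ≈ 44.113*I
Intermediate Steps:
b = -1946
u(I) = 1/(2 + I) (u(I) = 1/(I + (1 + 1)) = 1/(I + 2) = 1/(2 + I))
√(b + u(27)) = √(-1946 + 1/(2 + 27)) = √(-1946 + 1/29) = √(-56433/29) = I*√1636557/29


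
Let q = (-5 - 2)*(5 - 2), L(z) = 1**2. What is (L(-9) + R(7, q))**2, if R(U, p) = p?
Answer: 400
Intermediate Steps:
L(z) = 1
q = -21 (q = -7*3 = -21)
(L(-9) + R(7, q))**2 = (1 - 21)**2 = (-20)**2 = 400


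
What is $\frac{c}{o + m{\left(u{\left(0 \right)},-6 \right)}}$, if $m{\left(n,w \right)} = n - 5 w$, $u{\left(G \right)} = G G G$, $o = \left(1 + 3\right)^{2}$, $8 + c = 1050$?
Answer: $\frac{521}{23} \approx 22.652$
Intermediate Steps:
$c = 1042$ ($c = -8 + 1050 = 1042$)
$o = 16$ ($o = 4^{2} = 16$)
$u{\left(G \right)} = G^{3}$ ($u{\left(G \right)} = G^{2} G = G^{3}$)
$\frac{c}{o + m{\left(u{\left(0 \right)},-6 \right)}} = \frac{1042}{16 + \left(0^{3} - -30\right)} = \frac{1042}{16 + \left(0 + 30\right)} = \frac{1042}{16 + 30} = \frac{1042}{46} = 1042 \cdot \frac{1}{46} = \frac{521}{23}$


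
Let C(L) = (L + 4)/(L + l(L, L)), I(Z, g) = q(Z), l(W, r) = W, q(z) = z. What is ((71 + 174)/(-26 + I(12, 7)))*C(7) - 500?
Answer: -2055/4 ≈ -513.75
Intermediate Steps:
I(Z, g) = Z
C(L) = (4 + L)/(2*L) (C(L) = (L + 4)/(L + L) = (4 + L)/((2*L)) = (4 + L)*(1/(2*L)) = (4 + L)/(2*L))
((71 + 174)/(-26 + I(12, 7)))*C(7) - 500 = ((71 + 174)/(-26 + 12))*((½)*(4 + 7)/7) - 500 = (245/(-14))*((½)*(⅐)*11) - 500 = (245*(-1/14))*(11/14) - 500 = -35/2*11/14 - 500 = -55/4 - 500 = -2055/4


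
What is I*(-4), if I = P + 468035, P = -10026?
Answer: -1832036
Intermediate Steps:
I = 458009 (I = -10026 + 468035 = 458009)
I*(-4) = 458009*(-4) = -1832036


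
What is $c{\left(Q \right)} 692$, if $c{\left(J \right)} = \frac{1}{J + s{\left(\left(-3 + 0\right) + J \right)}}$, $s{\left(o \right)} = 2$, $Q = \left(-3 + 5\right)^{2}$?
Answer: $\frac{346}{3} \approx 115.33$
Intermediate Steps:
$Q = 4$ ($Q = 2^{2} = 4$)
$c{\left(J \right)} = \frac{1}{2 + J}$ ($c{\left(J \right)} = \frac{1}{J + 2} = \frac{1}{2 + J}$)
$c{\left(Q \right)} 692 = \frac{1}{2 + 4} \cdot 692 = \frac{1}{6} \cdot 692 = \frac{346}{3}$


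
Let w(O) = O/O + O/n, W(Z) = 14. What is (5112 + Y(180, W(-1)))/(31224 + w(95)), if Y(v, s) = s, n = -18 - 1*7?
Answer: 12815/78053 ≈ 0.16418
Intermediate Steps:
n = -25 (n = -18 - 7 = -25)
w(O) = 1 - O/25 (w(O) = O/O + O/(-25) = 1 + O*(-1/25) = 1 - O/25)
(5112 + Y(180, W(-1)))/(31224 + w(95)) = (5112 + 14)/(31224 + (1 - 1/25*95)) = 5126/(31224 + (1 - 19/5)) = 5126/(31224 - 14/5) = 5126/(156106/5) = 5126*(5/156106) = 12815/78053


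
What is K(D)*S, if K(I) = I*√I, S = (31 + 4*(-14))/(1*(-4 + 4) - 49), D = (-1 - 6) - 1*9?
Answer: -1600*I/49 ≈ -32.653*I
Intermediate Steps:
D = -16 (D = -7 - 9 = -16)
S = 25/49 (S = (31 - 56)/(1*0 - 49) = -25/(0 - 49) = -25/(-49) = -25*(-1/49) = 25/49 ≈ 0.51020)
K(I) = I^(3/2)
K(D)*S = (-16)^(3/2)*(25/49) = -64*I*(25/49) = -1600*I/49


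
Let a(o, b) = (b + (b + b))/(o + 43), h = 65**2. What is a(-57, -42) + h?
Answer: 4234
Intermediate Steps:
h = 4225
a(o, b) = 3*b/(43 + o) (a(o, b) = (b + 2*b)/(43 + o) = (3*b)/(43 + o) = 3*b/(43 + o))
a(-57, -42) + h = 3*(-42)/(43 - 57) + 4225 = 3*(-42)/(-14) + 4225 = 3*(-42)*(-1/14) + 4225 = 9 + 4225 = 4234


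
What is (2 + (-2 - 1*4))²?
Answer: 16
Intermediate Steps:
(2 + (-2 - 1*4))² = (2 + (-2 - 4))² = (2 - 6)² = (-4)² = 16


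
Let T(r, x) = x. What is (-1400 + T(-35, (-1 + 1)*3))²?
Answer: 1960000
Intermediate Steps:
(-1400 + T(-35, (-1 + 1)*3))² = (-1400 + (-1 + 1)*3)² = (-1400 + 0*3)² = (-1400 + 0)² = (-1400)² = 1960000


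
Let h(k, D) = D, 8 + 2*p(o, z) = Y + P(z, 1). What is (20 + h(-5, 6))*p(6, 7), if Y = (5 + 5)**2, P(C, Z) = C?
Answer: 1287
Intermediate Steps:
Y = 100 (Y = 10**2 = 100)
p(o, z) = 46 + z/2 (p(o, z) = -4 + (100 + z)/2 = -4 + (50 + z/2) = 46 + z/2)
(20 + h(-5, 6))*p(6, 7) = (20 + 6)*(46 + (1/2)*7) = 26*(46 + 7/2) = 26*(99/2) = 1287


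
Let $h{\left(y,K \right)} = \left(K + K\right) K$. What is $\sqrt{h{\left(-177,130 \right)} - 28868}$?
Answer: $6 \sqrt{137} \approx 70.228$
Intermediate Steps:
$h{\left(y,K \right)} = 2 K^{2}$ ($h{\left(y,K \right)} = 2 K K = 2 K^{2}$)
$\sqrt{h{\left(-177,130 \right)} - 28868} = \sqrt{2 \cdot 130^{2} - 28868} = \sqrt{2 \cdot 16900 - 28868} = \sqrt{33800 - 28868} = \sqrt{4932} = 6 \sqrt{137}$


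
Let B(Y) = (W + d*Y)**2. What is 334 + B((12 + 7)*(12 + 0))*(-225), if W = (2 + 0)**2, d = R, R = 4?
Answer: -188787266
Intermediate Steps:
d = 4
W = 4 (W = 2**2 = 4)
B(Y) = (4 + 4*Y)**2
334 + B((12 + 7)*(12 + 0))*(-225) = 334 + (16*(1 + (12 + 7)*(12 + 0))**2)*(-225) = 334 + (16*(1 + 19*12)**2)*(-225) = 334 + (16*(1 + 228)**2)*(-225) = 334 + (16*229**2)*(-225) = 334 + (16*52441)*(-225) = 334 + 839056*(-225) = 334 - 188787600 = -188787266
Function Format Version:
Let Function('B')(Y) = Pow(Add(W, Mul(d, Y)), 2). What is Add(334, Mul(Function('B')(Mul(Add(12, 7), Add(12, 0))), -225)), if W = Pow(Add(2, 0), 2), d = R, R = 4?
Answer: -188787266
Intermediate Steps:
d = 4
W = 4 (W = Pow(2, 2) = 4)
Function('B')(Y) = Pow(Add(4, Mul(4, Y)), 2)
Add(334, Mul(Function('B')(Mul(Add(12, 7), Add(12, 0))), -225)) = Add(334, Mul(Mul(16, Pow(Add(1, Mul(Add(12, 7), Add(12, 0))), 2)), -225)) = Add(334, Mul(Mul(16, Pow(Add(1, Mul(19, 12)), 2)), -225)) = Add(334, Mul(Mul(16, Pow(Add(1, 228), 2)), -225)) = Add(334, Mul(Mul(16, Pow(229, 2)), -225)) = Add(334, Mul(Mul(16, 52441), -225)) = Add(334, Mul(839056, -225)) = Add(334, -188787600) = -188787266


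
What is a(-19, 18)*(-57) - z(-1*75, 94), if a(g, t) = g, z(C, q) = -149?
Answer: 1232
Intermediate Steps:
a(-19, 18)*(-57) - z(-1*75, 94) = -19*(-57) - 1*(-149) = 1083 + 149 = 1232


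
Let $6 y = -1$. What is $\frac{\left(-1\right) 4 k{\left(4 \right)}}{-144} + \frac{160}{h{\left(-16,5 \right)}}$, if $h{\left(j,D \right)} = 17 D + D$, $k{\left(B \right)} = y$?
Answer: $\frac{383}{216} \approx 1.7731$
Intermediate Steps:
$y = - \frac{1}{6}$ ($y = \frac{1}{6} \left(-1\right) = - \frac{1}{6} \approx -0.16667$)
$k{\left(B \right)} = - \frac{1}{6}$
$h{\left(j,D \right)} = 18 D$
$\frac{\left(-1\right) 4 k{\left(4 \right)}}{-144} + \frac{160}{h{\left(-16,5 \right)}} = \frac{\left(-1\right) 4 \left(- \frac{1}{6}\right)}{-144} + \frac{160}{18 \cdot 5} = \left(-4\right) \left(- \frac{1}{6}\right) \left(- \frac{1}{144}\right) + \frac{160}{90} = \frac{2}{3} \left(- \frac{1}{144}\right) + 160 \cdot \frac{1}{90} = - \frac{1}{216} + \frac{16}{9} = \frac{383}{216}$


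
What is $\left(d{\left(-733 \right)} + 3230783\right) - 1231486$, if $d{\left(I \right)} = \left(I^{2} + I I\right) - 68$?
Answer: $3073807$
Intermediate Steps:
$d{\left(I \right)} = -68 + 2 I^{2}$ ($d{\left(I \right)} = \left(I^{2} + I^{2}\right) - 68 = 2 I^{2} - 68 = -68 + 2 I^{2}$)
$\left(d{\left(-733 \right)} + 3230783\right) - 1231486 = \left(\left(-68 + 2 \left(-733\right)^{2}\right) + 3230783\right) - 1231486 = \left(\left(-68 + 2 \cdot 537289\right) + 3230783\right) - 1231486 = \left(\left(-68 + 1074578\right) + 3230783\right) - 1231486 = \left(1074510 + 3230783\right) - 1231486 = 4305293 - 1231486 = 3073807$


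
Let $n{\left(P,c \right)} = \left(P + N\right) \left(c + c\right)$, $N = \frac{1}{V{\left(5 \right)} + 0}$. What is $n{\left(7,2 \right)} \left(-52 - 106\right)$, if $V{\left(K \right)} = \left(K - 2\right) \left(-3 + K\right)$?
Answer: $- \frac{13588}{3} \approx -4529.3$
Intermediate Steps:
$V{\left(K \right)} = \left(-3 + K\right) \left(-2 + K\right)$ ($V{\left(K \right)} = \left(-2 + K\right) \left(-3 + K\right) = \left(-3 + K\right) \left(-2 + K\right)$)
$N = \frac{1}{6}$ ($N = \frac{1}{\left(6 + 5^{2} - 25\right) + 0} = \frac{1}{\left(6 + 25 - 25\right) + 0} = \frac{1}{6 + 0} = \frac{1}{6} \approx 0.16667$)
$n{\left(P,c \right)} = 2 c \left(\frac{1}{6} + P\right)$ ($n{\left(P,c \right)} = \left(P + \frac{1}{6}\right) \left(c + c\right) = \left(\frac{1}{6} + P\right) 2 c = 2 c \left(\frac{1}{6} + P\right)$)
$n{\left(7,2 \right)} \left(-52 - 106\right) = \frac{1}{3} \cdot 2 \left(1 + 6 \cdot 7\right) \left(-52 - 106\right) = \frac{1}{3} \cdot 2 \left(1 + 42\right) \left(-158\right) = \frac{1}{3} \cdot 2 \cdot 43 \left(-158\right) = \frac{86}{3} \left(-158\right) = - \frac{13588}{3}$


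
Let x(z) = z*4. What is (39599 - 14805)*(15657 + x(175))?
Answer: 405555458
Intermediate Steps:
x(z) = 4*z
(39599 - 14805)*(15657 + x(175)) = (39599 - 14805)*(15657 + 4*175) = 24794*(15657 + 700) = 24794*16357 = 405555458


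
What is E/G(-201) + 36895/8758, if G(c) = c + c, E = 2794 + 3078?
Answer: -18297593/1760358 ≈ -10.394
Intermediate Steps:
E = 5872
G(c) = 2*c
E/G(-201) + 36895/8758 = 5872/((2*(-201))) + 36895/8758 = 5872/(-402) + 36895*(1/8758) = 5872*(-1/402) + 36895/8758 = -2936/201 + 36895/8758 = -18297593/1760358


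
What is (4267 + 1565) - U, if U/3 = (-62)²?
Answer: -5700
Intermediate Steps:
U = 11532 (U = 3*(-62)² = 3*3844 = 11532)
(4267 + 1565) - U = (4267 + 1565) - 1*11532 = 5832 - 11532 = -5700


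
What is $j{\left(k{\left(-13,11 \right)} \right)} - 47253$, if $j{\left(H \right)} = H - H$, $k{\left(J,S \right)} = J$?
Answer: $-47253$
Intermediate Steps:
$j{\left(H \right)} = 0$
$j{\left(k{\left(-13,11 \right)} \right)} - 47253 = 0 - 47253 = -47253$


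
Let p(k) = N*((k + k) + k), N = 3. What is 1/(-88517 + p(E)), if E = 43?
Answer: -1/88130 ≈ -1.1347e-5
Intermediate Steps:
p(k) = 9*k (p(k) = 3*((k + k) + k) = 3*(2*k + k) = 3*(3*k) = 9*k)
1/(-88517 + p(E)) = 1/(-88517 + 9*43) = 1/(-88517 + 387) = 1/(-88130) = -1/88130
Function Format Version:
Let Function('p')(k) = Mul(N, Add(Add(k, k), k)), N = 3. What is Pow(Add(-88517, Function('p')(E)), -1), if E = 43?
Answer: Rational(-1, 88130) ≈ -1.1347e-5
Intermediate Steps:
Function('p')(k) = Mul(9, k) (Function('p')(k) = Mul(3, Add(Add(k, k), k)) = Mul(3, Add(Mul(2, k), k)) = Mul(3, Mul(3, k)) = Mul(9, k))
Pow(Add(-88517, Function('p')(E)), -1) = Pow(Add(-88517, Mul(9, 43)), -1) = Pow(Add(-88517, 387), -1) = Pow(-88130, -1) = Rational(-1, 88130)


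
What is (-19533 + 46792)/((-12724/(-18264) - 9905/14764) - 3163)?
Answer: -918797632908/106611879529 ≈ -8.6181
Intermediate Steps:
(-19533 + 46792)/((-12724/(-18264) - 9905/14764) - 3163) = 27259/((-12724*(-1/18264) - 9905*1/14764) - 3163) = 27259/((3181/4566 - 9905/14764) - 3163) = 27259/(869027/33706212 - 3163) = 27259/(-106611879529/33706212) = 27259*(-33706212/106611879529) = -918797632908/106611879529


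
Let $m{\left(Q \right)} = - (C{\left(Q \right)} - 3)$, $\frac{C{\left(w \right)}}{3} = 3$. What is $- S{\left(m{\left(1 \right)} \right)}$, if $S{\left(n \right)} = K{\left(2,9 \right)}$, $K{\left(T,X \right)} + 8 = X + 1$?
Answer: $-2$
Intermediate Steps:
$C{\left(w \right)} = 9$ ($C{\left(w \right)} = 3 \cdot 3 = 9$)
$m{\left(Q \right)} = -6$ ($m{\left(Q \right)} = - (9 - 3) = \left(-1\right) 6 = -6$)
$K{\left(T,X \right)} = -7 + X$ ($K{\left(T,X \right)} = -8 + \left(X + 1\right) = -8 + \left(1 + X\right) = -7 + X$)
$S{\left(n \right)} = 2$ ($S{\left(n \right)} = -7 + 9 = 2$)
$- S{\left(m{\left(1 \right)} \right)} = \left(-1\right) 2 = -2$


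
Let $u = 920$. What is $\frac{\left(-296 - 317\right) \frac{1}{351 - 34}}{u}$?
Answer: $- \frac{613}{291640} \approx -0.0021019$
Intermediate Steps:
$\frac{\left(-296 - 317\right) \frac{1}{351 - 34}}{u} = \frac{\left(-296 - 317\right) \frac{1}{351 - 34}}{920} = - \frac{613}{351 - 34} \cdot \frac{1}{920} = - \frac{613}{317} \cdot \frac{1}{920} = \left(-613\right) \frac{1}{317} \cdot \frac{1}{920} = \left(- \frac{613}{317}\right) \frac{1}{920} = - \frac{613}{291640}$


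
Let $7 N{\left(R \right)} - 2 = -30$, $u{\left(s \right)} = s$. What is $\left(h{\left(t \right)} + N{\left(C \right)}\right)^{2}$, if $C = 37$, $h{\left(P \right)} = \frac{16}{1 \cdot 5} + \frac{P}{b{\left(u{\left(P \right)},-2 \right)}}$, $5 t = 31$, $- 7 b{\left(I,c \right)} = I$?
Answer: $\frac{1521}{25} \approx 60.84$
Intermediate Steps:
$b{\left(I,c \right)} = - \frac{I}{7}$
$t = \frac{31}{5}$ ($t = \frac{1}{5} \cdot 31 = \frac{31}{5} \approx 6.2$)
$h{\left(P \right)} = - \frac{19}{5}$ ($h{\left(P \right)} = \frac{16}{1 \cdot 5} + \frac{P}{\left(- \frac{1}{7}\right) P} = \frac{16}{5} + P \left(- \frac{7}{P}\right) = 16 \cdot \frac{1}{5} - 7 = \frac{16}{5} - 7 = - \frac{19}{5}$)
$N{\left(R \right)} = -4$ ($N{\left(R \right)} = \frac{2}{7} + \frac{1}{7} \left(-30\right) = \frac{2}{7} - \frac{30}{7} = -4$)
$\left(h{\left(t \right)} + N{\left(C \right)}\right)^{2} = \left(- \frac{19}{5} - 4\right)^{2} = \left(- \frac{39}{5}\right)^{2} = \frac{1521}{25}$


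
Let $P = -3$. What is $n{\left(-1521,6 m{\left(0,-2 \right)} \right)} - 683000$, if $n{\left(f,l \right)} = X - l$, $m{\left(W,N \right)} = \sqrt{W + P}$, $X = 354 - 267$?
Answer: $-682913 - 6 i \sqrt{3} \approx -6.8291 \cdot 10^{5} - 10.392 i$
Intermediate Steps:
$X = 87$ ($X = 354 - 267 = 87$)
$m{\left(W,N \right)} = \sqrt{-3 + W}$ ($m{\left(W,N \right)} = \sqrt{W - 3} = \sqrt{-3 + W}$)
$n{\left(f,l \right)} = 87 - l$
$n{\left(-1521,6 m{\left(0,-2 \right)} \right)} - 683000 = \left(87 - 6 \sqrt{-3 + 0}\right) - 683000 = \left(87 - 6 \sqrt{-3}\right) - 683000 = \left(87 - 6 i \sqrt{3}\right) - 683000 = -682913 - 6 i \sqrt{3}$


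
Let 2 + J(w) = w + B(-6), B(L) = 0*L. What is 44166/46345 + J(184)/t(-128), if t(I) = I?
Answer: -1390771/2966080 ≈ -0.46889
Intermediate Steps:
B(L) = 0
J(w) = -2 + w (J(w) = -2 + (w + 0) = -2 + w)
44166/46345 + J(184)/t(-128) = 44166/46345 + (-2 + 184)/(-128) = 44166*(1/46345) + 182*(-1/128) = 44166/46345 - 91/64 = -1390771/2966080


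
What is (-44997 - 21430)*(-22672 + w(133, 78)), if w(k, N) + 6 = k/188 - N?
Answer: 284174373865/188 ≈ 1.5116e+9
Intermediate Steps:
w(k, N) = -6 - N + k/188 (w(k, N) = -6 + (k/188 - N) = -6 + (-N + k/188) = -6 - N + k/188)
(-44997 - 21430)*(-22672 + w(133, 78)) = (-44997 - 21430)*(-22672 + (-6 - 1*78 + (1/188)*133)) = -66427*(-22672 + (-6 - 78 + 133/188)) = -66427*(-22672 - 15659/188) = -66427*(-4277995/188) = 284174373865/188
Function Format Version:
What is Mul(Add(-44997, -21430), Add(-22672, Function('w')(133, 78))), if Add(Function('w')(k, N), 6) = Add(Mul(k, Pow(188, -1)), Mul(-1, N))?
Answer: Rational(284174373865, 188) ≈ 1.5116e+9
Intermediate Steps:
Function('w')(k, N) = Add(-6, Mul(-1, N), Mul(Rational(1, 188), k)) (Function('w')(k, N) = Add(-6, Add(Mul(k, Pow(188, -1)), Mul(-1, N))) = Add(-6, Add(Mul(k, Rational(1, 188)), Mul(-1, N))) = Add(-6, Add(Mul(Rational(1, 188), k), Mul(-1, N))) = Add(-6, Add(Mul(-1, N), Mul(Rational(1, 188), k))) = Add(-6, Mul(-1, N), Mul(Rational(1, 188), k)))
Mul(Add(-44997, -21430), Add(-22672, Function('w')(133, 78))) = Mul(Add(-44997, -21430), Add(-22672, Add(-6, Mul(-1, 78), Mul(Rational(1, 188), 133)))) = Mul(-66427, Add(-22672, Add(-6, -78, Rational(133, 188)))) = Mul(-66427, Add(-22672, Rational(-15659, 188))) = Mul(-66427, Rational(-4277995, 188)) = Rational(284174373865, 188)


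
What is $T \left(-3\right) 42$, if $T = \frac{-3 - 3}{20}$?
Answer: $\frac{189}{5} \approx 37.8$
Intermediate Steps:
$T = - \frac{3}{10}$ ($T = \left(-6\right) \frac{1}{20} = - \frac{3}{10} \approx -0.3$)
$T \left(-3\right) 42 = \left(- \frac{3}{10}\right) \left(-3\right) 42 = \frac{9}{10} \cdot 42 = \frac{189}{5}$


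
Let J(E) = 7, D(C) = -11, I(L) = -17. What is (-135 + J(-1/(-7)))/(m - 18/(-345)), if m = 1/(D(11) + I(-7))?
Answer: -412160/53 ≈ -7776.6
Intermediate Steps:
m = -1/28 (m = 1/(-11 - 17) = 1/(-28) = -1/28 ≈ -0.035714)
(-135 + J(-1/(-7)))/(m - 18/(-345)) = (-135 + 7)/(-1/28 - 18/(-345)) = -128/(-1/28 - 18*(-1/345)) = -128/(-1/28 + 6/115) = -128/53/3220 = -128*3220/53 = -412160/53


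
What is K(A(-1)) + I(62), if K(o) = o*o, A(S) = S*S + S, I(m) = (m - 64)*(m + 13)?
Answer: -150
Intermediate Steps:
I(m) = (-64 + m)*(13 + m)
A(S) = S + S² (A(S) = S² + S = S + S²)
K(o) = o²
K(A(-1)) + I(62) = (-(1 - 1))² + (-832 + 62² - 51*62) = (-1*0)² + (-832 + 3844 - 3162) = 0² - 150 = 0 - 150 = -150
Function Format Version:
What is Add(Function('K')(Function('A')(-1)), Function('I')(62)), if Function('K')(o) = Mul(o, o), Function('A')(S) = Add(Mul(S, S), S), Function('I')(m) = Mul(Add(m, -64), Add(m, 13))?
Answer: -150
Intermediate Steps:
Function('I')(m) = Mul(Add(-64, m), Add(13, m))
Function('A')(S) = Add(S, Pow(S, 2)) (Function('A')(S) = Add(Pow(S, 2), S) = Add(S, Pow(S, 2)))
Function('K')(o) = Pow(o, 2)
Add(Function('K')(Function('A')(-1)), Function('I')(62)) = Add(Pow(Mul(-1, Add(1, -1)), 2), Add(-832, Pow(62, 2), Mul(-51, 62))) = Add(Pow(Mul(-1, 0), 2), Add(-832, 3844, -3162)) = Add(Pow(0, 2), -150) = Add(0, -150) = -150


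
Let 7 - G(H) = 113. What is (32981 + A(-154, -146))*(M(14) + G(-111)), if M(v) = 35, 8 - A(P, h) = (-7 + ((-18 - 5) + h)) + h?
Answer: -2365081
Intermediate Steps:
A(P, h) = 38 - 2*h (A(P, h) = 8 - ((-7 + ((-18 - 5) + h)) + h) = 8 - ((-7 + (-23 + h)) + h) = 8 - ((-30 + h) + h) = 8 - (-30 + 2*h) = 8 + (30 - 2*h) = 38 - 2*h)
G(H) = -106 (G(H) = 7 - 1*113 = 7 - 113 = -106)
(32981 + A(-154, -146))*(M(14) + G(-111)) = (32981 + (38 - 2*(-146)))*(35 - 106) = (32981 + (38 + 292))*(-71) = (32981 + 330)*(-71) = 33311*(-71) = -2365081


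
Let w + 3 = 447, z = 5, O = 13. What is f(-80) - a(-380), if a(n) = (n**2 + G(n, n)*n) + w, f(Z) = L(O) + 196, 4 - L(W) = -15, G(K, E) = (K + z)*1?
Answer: -287129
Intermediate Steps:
G(K, E) = 5 + K (G(K, E) = (K + 5)*1 = (5 + K)*1 = 5 + K)
L(W) = 19 (L(W) = 4 - 1*(-15) = 4 + 15 = 19)
w = 444 (w = -3 + 447 = 444)
f(Z) = 215 (f(Z) = 19 + 196 = 215)
a(n) = 444 + n**2 + n*(5 + n) (a(n) = (n**2 + (5 + n)*n) + 444 = (n**2 + n*(5 + n)) + 444 = 444 + n**2 + n*(5 + n))
f(-80) - a(-380) = 215 - (444 + (-380)**2 - 380*(5 - 380)) = 215 - (444 + 144400 - 380*(-375)) = 215 - (444 + 144400 + 142500) = 215 - 1*287344 = 215 - 287344 = -287129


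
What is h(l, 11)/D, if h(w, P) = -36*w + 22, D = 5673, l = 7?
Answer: -230/5673 ≈ -0.040543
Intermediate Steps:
h(w, P) = 22 - 36*w
h(l, 11)/D = (22 - 36*7)/5673 = (22 - 252)*(1/5673) = -230*1/5673 = -230/5673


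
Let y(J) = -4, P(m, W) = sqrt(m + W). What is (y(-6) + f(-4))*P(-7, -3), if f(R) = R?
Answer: -8*I*sqrt(10) ≈ -25.298*I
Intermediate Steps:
P(m, W) = sqrt(W + m)
(y(-6) + f(-4))*P(-7, -3) = (-4 - 4)*sqrt(-3 - 7) = -8*I*sqrt(10)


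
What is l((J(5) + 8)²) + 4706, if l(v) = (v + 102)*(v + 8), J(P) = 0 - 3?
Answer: 8897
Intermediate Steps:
J(P) = -3
l(v) = (8 + v)*(102 + v) (l(v) = (102 + v)*(8 + v) = (8 + v)*(102 + v))
l((J(5) + 8)²) + 4706 = (816 + ((-3 + 8)²)² + 110*(-3 + 8)²) + 4706 = (816 + (5²)² + 110*5²) + 4706 = (816 + 25² + 110*25) + 4706 = (816 + 625 + 2750) + 4706 = 4191 + 4706 = 8897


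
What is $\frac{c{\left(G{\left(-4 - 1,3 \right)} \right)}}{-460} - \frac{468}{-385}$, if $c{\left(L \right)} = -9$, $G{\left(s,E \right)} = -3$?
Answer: $\frac{43749}{35420} \approx 1.2351$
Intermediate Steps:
$\frac{c{\left(G{\left(-4 - 1,3 \right)} \right)}}{-460} - \frac{468}{-385} = - \frac{9}{-460} - \frac{468}{-385} = \left(-9\right) \left(- \frac{1}{460}\right) - - \frac{468}{385} = \frac{9}{460} + \frac{468}{385} = \frac{43749}{35420}$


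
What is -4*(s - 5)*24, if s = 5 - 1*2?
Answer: 192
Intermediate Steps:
s = 3 (s = 5 - 2 = 3)
-4*(s - 5)*24 = -4*(3 - 5)*24 = -4*(-2)*24 = 8*24 = 192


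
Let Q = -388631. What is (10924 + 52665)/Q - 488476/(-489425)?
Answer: 158714870031/190205727175 ≈ 0.83444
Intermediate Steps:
(10924 + 52665)/Q - 488476/(-489425) = (10924 + 52665)/(-388631) - 488476/(-489425) = 63589*(-1/388631) - 488476*(-1/489425) = -63589/388631 + 488476/489425 = 158714870031/190205727175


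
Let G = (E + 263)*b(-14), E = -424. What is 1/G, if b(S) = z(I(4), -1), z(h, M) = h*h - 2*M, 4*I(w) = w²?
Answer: -1/2898 ≈ -0.00034507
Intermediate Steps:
I(w) = w²/4
z(h, M) = h² - 2*M
b(S) = 18 (b(S) = ((¼)*4²)² - 2*(-1) = ((¼)*16)² + 2 = 4² + 2 = 16 + 2 = 18)
G = -2898 (G = (-424 + 263)*18 = -161*18 = -2898)
1/G = 1/(-2898) = -1/2898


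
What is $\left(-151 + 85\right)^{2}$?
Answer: $4356$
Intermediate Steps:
$\left(-151 + 85\right)^{2} = \left(-66\right)^{2} = 4356$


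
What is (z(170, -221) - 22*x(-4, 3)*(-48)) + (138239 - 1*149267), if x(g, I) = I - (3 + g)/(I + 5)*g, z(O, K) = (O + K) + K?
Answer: -8660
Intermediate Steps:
z(O, K) = O + 2*K (z(O, K) = (K + O) + K = O + 2*K)
x(g, I) = I - g*(3 + g)/(5 + I) (x(g, I) = I - (3 + g)/(5 + I)*g = I - g*(3 + g)/(5 + I))
(z(170, -221) - 22*x(-4, 3)*(-48)) + (138239 - 1*149267) = ((170 + 2*(-221)) - 22*(3**2 - 1*(-4)**2 - 3*(-4) + 5*3)/(5 + 3)*(-48)) + (138239 - 1*149267) = ((170 - 442) - 22*(9 - 1*16 + 12 + 15)/8*(-48)) + (138239 - 149267) = (-272 - 11*(9 - 16 + 12 + 15)/4*(-48)) - 11028 = (-272 - 11*20/4*(-48)) - 11028 = (-272 - 22*5/2*(-48)) - 11028 = (-272 - 55*(-48)) - 11028 = (-272 + 2640) - 11028 = 2368 - 11028 = -8660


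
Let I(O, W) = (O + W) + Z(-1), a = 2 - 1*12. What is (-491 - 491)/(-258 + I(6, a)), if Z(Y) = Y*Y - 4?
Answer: 982/265 ≈ 3.7057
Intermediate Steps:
Z(Y) = -4 + Y² (Z(Y) = Y² - 4 = -4 + Y²)
a = -10 (a = 2 - 12 = -10)
I(O, W) = -3 + O + W (I(O, W) = (O + W) + (-4 + (-1)²) = (O + W) + (-4 + 1) = (O + W) - 3 = -3 + O + W)
(-491 - 491)/(-258 + I(6, a)) = (-491 - 491)/(-258 + (-3 + 6 - 10)) = -982/(-258 - 7) = -982/(-265) = -982*(-1/265) = 982/265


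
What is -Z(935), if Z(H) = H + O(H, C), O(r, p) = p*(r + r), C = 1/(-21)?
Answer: -17765/21 ≈ -845.95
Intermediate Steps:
C = -1/21 ≈ -0.047619
O(r, p) = 2*p*r (O(r, p) = p*(2*r) = 2*p*r)
Z(H) = 19*H/21 (Z(H) = H + 2*(-1/21)*H = H - 2*H/21 = 19*H/21)
-Z(935) = -19*935/21 = -1*17765/21 = -17765/21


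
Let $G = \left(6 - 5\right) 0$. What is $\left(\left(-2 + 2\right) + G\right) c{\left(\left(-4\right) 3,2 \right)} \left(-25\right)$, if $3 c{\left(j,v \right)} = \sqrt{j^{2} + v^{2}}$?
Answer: $0$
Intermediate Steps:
$G = 0$ ($G = 1 \cdot 0 = 0$)
$c{\left(j,v \right)} = \frac{\sqrt{j^{2} + v^{2}}}{3}$
$\left(\left(-2 + 2\right) + G\right) c{\left(\left(-4\right) 3,2 \right)} \left(-25\right) = \left(\left(-2 + 2\right) + 0\right) \frac{\sqrt{\left(\left(-4\right) 3\right)^{2} + 2^{2}}}{3} \left(-25\right) = \left(0 + 0\right) \frac{\sqrt{\left(-12\right)^{2} + 4}}{3} \left(-25\right) = 0 \frac{\sqrt{144 + 4}}{3} \left(-25\right) = 0 \frac{\sqrt{148}}{3} \left(-25\right) = 0 \frac{2 \sqrt{37}}{3} \left(-25\right) = 0 \left(-25\right) = 0$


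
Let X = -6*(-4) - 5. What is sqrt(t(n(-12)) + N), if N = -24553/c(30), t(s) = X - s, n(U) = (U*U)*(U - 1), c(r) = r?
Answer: sqrt(965310)/30 ≈ 32.750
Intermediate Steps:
X = 19 (X = 24 - 5 = 19)
n(U) = U**2*(-1 + U)
t(s) = 19 - s
N = -24553/30 ≈ -818.43
sqrt(t(n(-12)) + N) = sqrt((19 - (-12)**2*(-1 - 12)) - 24553/30) = sqrt((19 - 144*(-13)) - 24553/30) = sqrt((19 - 1*(-1872)) - 24553/30) = sqrt((19 + 1872) - 24553/30) = sqrt(1891 - 24553/30) = sqrt(32177/30) = sqrt(965310)/30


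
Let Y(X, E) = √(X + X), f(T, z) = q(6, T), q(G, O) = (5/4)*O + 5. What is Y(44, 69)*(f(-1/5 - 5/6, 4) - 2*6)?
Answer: -199*√22/12 ≈ -77.783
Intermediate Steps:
q(G, O) = 5 + 5*O/4 (q(G, O) = (5*(¼))*O + 5 = 5*O/4 + 5 = 5 + 5*O/4)
f(T, z) = 5 + 5*T/4
Y(X, E) = √2*√X (Y(X, E) = √(2*X) = √2*√X)
Y(44, 69)*(f(-1/5 - 5/6, 4) - 2*6) = (√2*√44)*((5 + 5*(-1/5 - 5/6)/4) - 2*6) = (√2*(2*√11))*((5 + 5*(-1*⅕ - 5*⅙)/4) - 12) = (2*√22)*((5 + 5*(-⅕ - ⅚)/4) - 12) = (2*√22)*((5 + (5/4)*(-31/30)) - 12) = (2*√22)*((5 - 31/24) - 12) = (2*√22)*(89/24 - 12) = (2*√22)*(-199/24) = -199*√22/12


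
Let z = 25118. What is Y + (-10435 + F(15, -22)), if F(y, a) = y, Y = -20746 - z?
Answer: -56284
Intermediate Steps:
Y = -45864 (Y = -20746 - 1*25118 = -20746 - 25118 = -45864)
Y + (-10435 + F(15, -22)) = -45864 + (-10435 + 15) = -45864 - 10420 = -56284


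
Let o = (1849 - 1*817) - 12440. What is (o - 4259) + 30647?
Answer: 14980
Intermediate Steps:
o = -11408 (o = (1849 - 817) - 12440 = 1032 - 12440 = -11408)
(o - 4259) + 30647 = (-11408 - 4259) + 30647 = -15667 + 30647 = 14980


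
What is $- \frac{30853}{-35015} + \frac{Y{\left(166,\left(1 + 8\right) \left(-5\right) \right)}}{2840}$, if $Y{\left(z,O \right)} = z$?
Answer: $\frac{9343501}{9944260} \approx 0.93959$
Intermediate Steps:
$- \frac{30853}{-35015} + \frac{Y{\left(166,\left(1 + 8\right) \left(-5\right) \right)}}{2840} = - \frac{30853}{-35015} + \frac{166}{2840} = \left(-30853\right) \left(- \frac{1}{35015}\right) + 166 \cdot \frac{1}{2840} = \frac{30853}{35015} + \frac{83}{1420} = \frac{9343501}{9944260}$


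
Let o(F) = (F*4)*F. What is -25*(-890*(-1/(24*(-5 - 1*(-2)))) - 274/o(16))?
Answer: 1454825/4608 ≈ 315.72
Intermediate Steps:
o(F) = 4*F² (o(F) = (4*F)*F = 4*F²)
-25*(-890*(-1/(24*(-5 - 1*(-2)))) - 274/o(16)) = -25*(-890*(-1/(24*(-5 - 1*(-2)))) - 274/(4*16²)) = -25*(-890*(-1/(24*(-5 + 2))) - 274/(4*256)) = -25*(-890/((-24*(-3))) - 274/1024) = -25*(-890/72 - 274*1/1024) = -25*(-890*1/72 - 137/512) = -25*(-445/36 - 137/512) = -25*(-58193/4608) = 1454825/4608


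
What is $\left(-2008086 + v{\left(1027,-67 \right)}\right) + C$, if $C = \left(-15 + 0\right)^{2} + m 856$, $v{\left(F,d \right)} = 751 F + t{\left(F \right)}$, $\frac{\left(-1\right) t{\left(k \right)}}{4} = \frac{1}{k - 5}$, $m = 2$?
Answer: $- \frac{631019594}{511} \approx -1.2349 \cdot 10^{6}$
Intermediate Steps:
$t{\left(k \right)} = - \frac{4}{-5 + k}$ ($t{\left(k \right)} = - \frac{4}{k - 5} = - \frac{4}{-5 + k}$)
$v{\left(F,d \right)} = - \frac{4}{-5 + F} + 751 F$ ($v{\left(F,d \right)} = 751 F - \frac{4}{-5 + F} = - \frac{4}{-5 + F} + 751 F$)
$C = 1937$ ($C = \left(-15 + 0\right)^{2} + 2 \cdot 856 = \left(-15\right)^{2} + 1712 = 225 + 1712 = 1937$)
$\left(-2008086 + v{\left(1027,-67 \right)}\right) + C = \left(-2008086 + \frac{-4 + 751 \cdot 1027 \left(-5 + 1027\right)}{-5 + 1027}\right) + 1937 = \left(-2008086 + \frac{-4 + 751 \cdot 1027 \cdot 1022}{1022}\right) + 1937 = \left(-2008086 + \frac{-4 + 788245094}{1022}\right) + 1937 = \left(-2008086 + \frac{1}{1022} \cdot 788245090\right) + 1937 = \left(-2008086 + \frac{394122545}{511}\right) + 1937 = - \frac{632009401}{511} + 1937 = - \frac{631019594}{511}$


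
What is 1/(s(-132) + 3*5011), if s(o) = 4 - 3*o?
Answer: 1/15433 ≈ 6.4796e-5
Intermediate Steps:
1/(s(-132) + 3*5011) = 1/((4 - 3*(-132)) + 3*5011) = 1/((4 + 396) + 15033) = 1/(400 + 15033) = 1/15433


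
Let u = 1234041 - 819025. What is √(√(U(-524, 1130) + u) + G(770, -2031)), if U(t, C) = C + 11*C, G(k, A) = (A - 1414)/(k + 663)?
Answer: √(-4936685 + 8213956*√26786)/1433 ≈ 25.539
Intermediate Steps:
G(k, A) = (-1414 + A)/(663 + k)
u = 415016
U(t, C) = 12*C
√(√(U(-524, 1130) + u) + G(770, -2031)) = √(√(12*1130 + 415016) + (-1414 - 2031)/(663 + 770)) = √(√(13560 + 415016) - 3445/1433) = √(√428576 + (1/1433)*(-3445)) = √(4*√26786 - 3445/1433) = √(-3445/1433 + 4*√26786)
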